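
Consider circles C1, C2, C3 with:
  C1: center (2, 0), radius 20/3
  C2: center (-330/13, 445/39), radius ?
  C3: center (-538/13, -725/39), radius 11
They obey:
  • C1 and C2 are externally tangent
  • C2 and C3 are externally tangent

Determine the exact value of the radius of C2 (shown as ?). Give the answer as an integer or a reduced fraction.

1. [ext C1·C2]  r_C2² + (40/3)r_C2 − 2507/3 = 0  ⇒  r_C2 = 23 (r>0 drops 1)
2. [ext C2·C3]  r_C2² + 22r_C2 − 1035 = 0  ⇒  r_C2 = 23 (r>0 drops 1)

23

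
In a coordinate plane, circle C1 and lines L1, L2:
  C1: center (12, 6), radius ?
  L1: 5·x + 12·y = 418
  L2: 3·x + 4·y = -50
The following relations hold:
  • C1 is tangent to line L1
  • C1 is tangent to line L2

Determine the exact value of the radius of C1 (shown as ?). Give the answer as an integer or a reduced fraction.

22

1. [C1‖L1]  r_C1² − 484 = 0  ⇒  r_C1 = 22 (r>0 drops 1)
2. [C1‖L2]  r_C1² − 484 = 0  ⇒  r_C1 = 22 (r>0 drops 1)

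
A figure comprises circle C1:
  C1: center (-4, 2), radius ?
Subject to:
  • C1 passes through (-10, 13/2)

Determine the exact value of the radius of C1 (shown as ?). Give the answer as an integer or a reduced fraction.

1. [C1∋P]  r_C1² − 225/4 = 0  ⇒  r_C1 = 15/2 (r>0 drops 1)

15/2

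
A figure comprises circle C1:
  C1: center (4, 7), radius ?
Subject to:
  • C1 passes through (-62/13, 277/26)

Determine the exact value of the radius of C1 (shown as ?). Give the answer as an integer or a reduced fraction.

19/2

1. [C1∋P]  r_C1² − 361/4 = 0  ⇒  r_C1 = 19/2 (r>0 drops 1)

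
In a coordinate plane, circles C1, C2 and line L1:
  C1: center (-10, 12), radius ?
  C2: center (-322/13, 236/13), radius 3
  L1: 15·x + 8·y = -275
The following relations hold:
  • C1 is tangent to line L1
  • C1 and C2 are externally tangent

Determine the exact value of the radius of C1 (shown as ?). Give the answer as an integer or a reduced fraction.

1. [C1‖L1]  r_C1² − 169 = 0  ⇒  r_C1 = 13 (r>0 drops 1)
2. [ext C1·C2]  r_C1² + 6r_C1 − 247 = 0  ⇒  r_C1 = 13 (r>0 drops 1)

13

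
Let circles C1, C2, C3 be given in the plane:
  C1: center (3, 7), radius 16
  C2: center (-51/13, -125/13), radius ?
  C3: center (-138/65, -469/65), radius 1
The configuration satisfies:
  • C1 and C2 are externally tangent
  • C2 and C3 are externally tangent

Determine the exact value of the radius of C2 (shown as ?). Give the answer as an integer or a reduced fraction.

2

1. [ext C1·C2]  r_C2² + 32r_C2 − 68 = 0  ⇒  r_C2 = 2 (r>0 drops 1)
2. [ext C2·C3]  r_C2² + 2r_C2 − 8 = 0  ⇒  r_C2 = 2 (r>0 drops 1)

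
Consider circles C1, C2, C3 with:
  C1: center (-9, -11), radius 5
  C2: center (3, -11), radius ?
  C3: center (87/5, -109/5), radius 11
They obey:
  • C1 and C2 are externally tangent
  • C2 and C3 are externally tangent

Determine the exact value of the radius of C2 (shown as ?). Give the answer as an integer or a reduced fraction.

1. [ext C1·C2]  r_C2² + 10r_C2 − 119 = 0  ⇒  r_C2 = 7 (r>0 drops 1)
2. [ext C2·C3]  r_C2² + 22r_C2 − 203 = 0  ⇒  r_C2 = 7 (r>0 drops 1)

7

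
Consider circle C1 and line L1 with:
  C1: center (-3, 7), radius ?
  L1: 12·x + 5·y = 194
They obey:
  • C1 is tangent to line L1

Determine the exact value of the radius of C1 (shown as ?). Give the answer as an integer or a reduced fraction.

15

1. [C1‖L1]  r_C1² − 225 = 0  ⇒  r_C1 = 15 (r>0 drops 1)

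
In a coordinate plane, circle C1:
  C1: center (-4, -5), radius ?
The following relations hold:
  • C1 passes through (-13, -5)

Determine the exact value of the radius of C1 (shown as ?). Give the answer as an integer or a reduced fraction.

1. [C1∋P]  r_C1² − 81 = 0  ⇒  r_C1 = 9 (r>0 drops 1)

9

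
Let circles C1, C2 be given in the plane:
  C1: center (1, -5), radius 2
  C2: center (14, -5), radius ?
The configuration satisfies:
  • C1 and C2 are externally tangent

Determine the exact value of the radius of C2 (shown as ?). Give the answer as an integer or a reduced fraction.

1. [ext C1·C2]  r_C2² + 4r_C2 − 165 = 0  ⇒  r_C2 = 11 (r>0 drops 1)

11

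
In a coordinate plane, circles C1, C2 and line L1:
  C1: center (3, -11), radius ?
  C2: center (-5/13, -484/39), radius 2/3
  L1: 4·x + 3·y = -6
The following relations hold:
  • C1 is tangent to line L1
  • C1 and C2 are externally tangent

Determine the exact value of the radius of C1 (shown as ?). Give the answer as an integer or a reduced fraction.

1. [C1‖L1]  r_C1² − 9 = 0  ⇒  r_C1 = 3 (r>0 drops 1)
2. [ext C1·C2]  r_C1² + (4/3)r_C1 − 13 = 0  ⇒  r_C1 = 3 (r>0 drops 1)

3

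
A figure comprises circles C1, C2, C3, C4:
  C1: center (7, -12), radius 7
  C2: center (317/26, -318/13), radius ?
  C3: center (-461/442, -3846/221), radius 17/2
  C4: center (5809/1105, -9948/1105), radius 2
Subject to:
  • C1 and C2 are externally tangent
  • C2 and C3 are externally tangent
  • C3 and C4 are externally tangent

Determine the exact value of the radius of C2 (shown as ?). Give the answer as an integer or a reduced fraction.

13/2

1. [ext C1·C2]  r_C2² + 14r_C2 − 533/4 = 0  ⇒  r_C2 = 13/2 (r>0 drops 1)
2. [ext C2·C3]  r_C2² + 17r_C2 − 611/4 = 0  ⇒  r_C2 = 13/2 (r>0 drops 1)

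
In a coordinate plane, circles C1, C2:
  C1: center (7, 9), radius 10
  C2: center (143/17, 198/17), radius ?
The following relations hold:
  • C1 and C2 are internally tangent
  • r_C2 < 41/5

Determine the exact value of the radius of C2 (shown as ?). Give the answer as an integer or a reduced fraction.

7

1. [int C1,C2]  r_C2² − 20r_C2 + 91 = 0  ⇒  r_C2 = 7 or 13
2. given r_C2 < 41/5: keep 7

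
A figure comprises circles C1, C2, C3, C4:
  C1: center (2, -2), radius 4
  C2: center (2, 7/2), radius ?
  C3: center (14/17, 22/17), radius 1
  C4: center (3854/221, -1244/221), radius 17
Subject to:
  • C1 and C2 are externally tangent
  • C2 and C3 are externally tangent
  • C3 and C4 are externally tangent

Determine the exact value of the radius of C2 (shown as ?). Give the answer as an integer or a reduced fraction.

3/2

1. [ext C1·C2]  r_C2² + 8r_C2 − 57/4 = 0  ⇒  r_C2 = 3/2 (r>0 drops 1)
2. [ext C2·C3]  r_C2² + 2r_C2 − 21/4 = 0  ⇒  r_C2 = 3/2 (r>0 drops 1)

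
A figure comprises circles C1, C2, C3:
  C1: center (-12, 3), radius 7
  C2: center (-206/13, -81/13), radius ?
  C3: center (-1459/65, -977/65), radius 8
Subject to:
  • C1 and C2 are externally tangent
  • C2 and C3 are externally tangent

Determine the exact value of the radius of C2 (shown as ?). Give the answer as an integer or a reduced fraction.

1. [ext C1·C2]  r_C2² + 14r_C2 − 51 = 0  ⇒  r_C2 = 3 (r>0 drops 1)
2. [ext C2·C3]  r_C2² + 16r_C2 − 57 = 0  ⇒  r_C2 = 3 (r>0 drops 1)

3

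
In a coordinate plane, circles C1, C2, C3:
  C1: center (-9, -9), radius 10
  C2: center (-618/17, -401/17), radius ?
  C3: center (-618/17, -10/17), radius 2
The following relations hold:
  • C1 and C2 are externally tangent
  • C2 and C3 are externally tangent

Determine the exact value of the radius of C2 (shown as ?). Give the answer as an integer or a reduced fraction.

1. [ext C1·C2]  r_C2² + 20r_C2 − 861 = 0  ⇒  r_C2 = 21 (r>0 drops 1)
2. [ext C2·C3]  r_C2² + 4r_C2 − 525 = 0  ⇒  r_C2 = 21 (r>0 drops 1)

21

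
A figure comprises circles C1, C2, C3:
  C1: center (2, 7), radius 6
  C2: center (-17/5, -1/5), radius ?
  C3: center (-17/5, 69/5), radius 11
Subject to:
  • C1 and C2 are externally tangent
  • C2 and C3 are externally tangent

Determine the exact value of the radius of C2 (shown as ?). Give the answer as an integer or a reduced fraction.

1. [ext C1·C2]  r_C2² + 12r_C2 − 45 = 0  ⇒  r_C2 = 3 (r>0 drops 1)
2. [ext C2·C3]  r_C2² + 22r_C2 − 75 = 0  ⇒  r_C2 = 3 (r>0 drops 1)

3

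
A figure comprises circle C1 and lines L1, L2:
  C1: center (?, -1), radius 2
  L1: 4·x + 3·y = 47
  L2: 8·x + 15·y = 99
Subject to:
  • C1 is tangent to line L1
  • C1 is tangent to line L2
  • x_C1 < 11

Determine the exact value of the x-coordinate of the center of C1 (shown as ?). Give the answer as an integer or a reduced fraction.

10

1. [C1‖L1]  x_C1² − 25x_C1 + 150 = 0  ⇒  x_C1 = 10 or 15
2. [C1‖L2]  x_C1² − (57/2)x_C1 + 185 = 0  ⇒  x_C1 = 10 or 37/2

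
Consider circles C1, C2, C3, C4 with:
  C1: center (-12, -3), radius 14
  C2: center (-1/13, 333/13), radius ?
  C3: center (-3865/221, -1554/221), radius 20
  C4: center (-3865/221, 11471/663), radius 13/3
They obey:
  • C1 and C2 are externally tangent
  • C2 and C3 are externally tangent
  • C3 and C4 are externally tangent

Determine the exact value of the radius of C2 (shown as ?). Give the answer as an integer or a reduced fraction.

1. [ext C1·C2]  r_C2² + 28r_C2 − 765 = 0  ⇒  r_C2 = 17 (r>0 drops 1)
2. [ext C2·C3]  r_C2² + 40r_C2 − 969 = 0  ⇒  r_C2 = 17 (r>0 drops 1)

17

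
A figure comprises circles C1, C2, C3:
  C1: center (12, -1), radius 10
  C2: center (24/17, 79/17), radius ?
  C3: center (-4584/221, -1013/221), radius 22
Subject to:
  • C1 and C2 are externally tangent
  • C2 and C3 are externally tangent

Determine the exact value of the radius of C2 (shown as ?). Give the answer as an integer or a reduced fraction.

1. [ext C1·C2]  r_C2² + 20r_C2 − 44 = 0  ⇒  r_C2 = 2 (r>0 drops 1)
2. [ext C2·C3]  r_C2² + 44r_C2 − 92 = 0  ⇒  r_C2 = 2 (r>0 drops 1)

2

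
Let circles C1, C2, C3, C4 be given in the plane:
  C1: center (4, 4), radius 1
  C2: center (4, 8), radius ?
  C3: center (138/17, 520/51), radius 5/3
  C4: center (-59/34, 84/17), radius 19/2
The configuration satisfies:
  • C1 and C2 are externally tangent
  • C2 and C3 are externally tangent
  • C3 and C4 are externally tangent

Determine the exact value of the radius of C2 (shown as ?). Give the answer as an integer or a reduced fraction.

3

1. [ext C1·C2]  r_C2² + 2r_C2 − 15 = 0  ⇒  r_C2 = 3 (r>0 drops 1)
2. [ext C2·C3]  r_C2² + (10/3)r_C2 − 19 = 0  ⇒  r_C2 = 3 (r>0 drops 1)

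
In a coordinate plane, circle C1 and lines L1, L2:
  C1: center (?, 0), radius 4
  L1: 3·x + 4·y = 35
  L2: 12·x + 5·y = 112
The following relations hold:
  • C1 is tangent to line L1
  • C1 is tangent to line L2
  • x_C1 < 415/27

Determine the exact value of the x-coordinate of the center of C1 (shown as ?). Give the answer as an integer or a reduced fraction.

5

1. [C1‖L1]  x_C1² − (70/3)x_C1 + 275/3 = 0  ⇒  x_C1 = 5 or 55/3
2. [C1‖L2]  x_C1² − (56/3)x_C1 + 205/3 = 0  ⇒  x_C1 = 5 or 41/3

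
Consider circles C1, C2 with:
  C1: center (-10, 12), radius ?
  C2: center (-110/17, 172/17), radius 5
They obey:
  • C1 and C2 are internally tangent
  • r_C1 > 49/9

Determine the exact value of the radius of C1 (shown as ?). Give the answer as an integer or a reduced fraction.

1. [int C1,C2]  r_C1² − 10r_C1 + 9 = 0  ⇒  r_C1 = 1 or 9
2. given r_C1 > 49/9: keep 9

9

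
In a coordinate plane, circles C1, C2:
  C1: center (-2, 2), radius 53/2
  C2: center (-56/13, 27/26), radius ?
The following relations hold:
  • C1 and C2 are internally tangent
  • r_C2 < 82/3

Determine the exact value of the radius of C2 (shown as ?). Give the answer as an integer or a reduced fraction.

1. [int C1,C2]  r_C2² − 53r_C2 + 696 = 0  ⇒  r_C2 = 24 or 29
2. given r_C2 < 82/3: keep 24

24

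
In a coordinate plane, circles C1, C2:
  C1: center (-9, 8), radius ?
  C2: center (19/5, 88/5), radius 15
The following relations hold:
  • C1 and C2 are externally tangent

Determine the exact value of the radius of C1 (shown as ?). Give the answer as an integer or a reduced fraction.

1

1. [ext C1·C2]  r_C1² + 30r_C1 − 31 = 0  ⇒  r_C1 = 1 (r>0 drops 1)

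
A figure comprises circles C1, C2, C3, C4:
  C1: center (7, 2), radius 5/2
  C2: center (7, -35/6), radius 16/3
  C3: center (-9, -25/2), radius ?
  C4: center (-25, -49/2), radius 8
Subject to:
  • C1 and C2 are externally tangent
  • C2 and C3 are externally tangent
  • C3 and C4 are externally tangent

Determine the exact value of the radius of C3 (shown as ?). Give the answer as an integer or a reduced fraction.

12

1. [ext C2·C3]  r_C3² + (32/3)r_C3 − 272 = 0  ⇒  r_C3 = 12 (r>0 drops 1)
2. [ext C3·C4]  r_C3² + 16r_C3 − 336 = 0  ⇒  r_C3 = 12 (r>0 drops 1)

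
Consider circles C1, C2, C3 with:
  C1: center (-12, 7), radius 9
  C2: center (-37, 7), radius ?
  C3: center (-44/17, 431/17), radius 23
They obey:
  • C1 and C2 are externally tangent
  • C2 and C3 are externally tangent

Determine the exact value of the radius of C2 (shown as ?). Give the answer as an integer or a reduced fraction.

16

1. [ext C1·C2]  r_C2² + 18r_C2 − 544 = 0  ⇒  r_C2 = 16 (r>0 drops 1)
2. [ext C2·C3]  r_C2² + 46r_C2 − 992 = 0  ⇒  r_C2 = 16 (r>0 drops 1)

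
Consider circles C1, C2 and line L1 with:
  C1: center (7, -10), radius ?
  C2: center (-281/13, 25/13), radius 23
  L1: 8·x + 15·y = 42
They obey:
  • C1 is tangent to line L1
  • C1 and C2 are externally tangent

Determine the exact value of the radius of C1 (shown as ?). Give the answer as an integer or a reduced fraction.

1. [C1‖L1]  r_C1² − 64 = 0  ⇒  r_C1 = 8 (r>0 drops 1)
2. [ext C1·C2]  r_C1² + 46r_C1 − 432 = 0  ⇒  r_C1 = 8 (r>0 drops 1)

8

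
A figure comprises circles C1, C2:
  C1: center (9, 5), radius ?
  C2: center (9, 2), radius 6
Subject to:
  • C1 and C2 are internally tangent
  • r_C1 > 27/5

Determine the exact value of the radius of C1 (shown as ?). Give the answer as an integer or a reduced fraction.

1. [int C1,C2]  r_C1² − 12r_C1 + 27 = 0  ⇒  r_C1 = 3 or 9
2. given r_C1 > 27/5: keep 9

9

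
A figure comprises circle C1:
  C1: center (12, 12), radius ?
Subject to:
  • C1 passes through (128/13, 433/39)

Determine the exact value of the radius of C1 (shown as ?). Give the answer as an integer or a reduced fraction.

1. [C1∋P]  r_C1² − 49/9 = 0  ⇒  r_C1 = 7/3 (r>0 drops 1)

7/3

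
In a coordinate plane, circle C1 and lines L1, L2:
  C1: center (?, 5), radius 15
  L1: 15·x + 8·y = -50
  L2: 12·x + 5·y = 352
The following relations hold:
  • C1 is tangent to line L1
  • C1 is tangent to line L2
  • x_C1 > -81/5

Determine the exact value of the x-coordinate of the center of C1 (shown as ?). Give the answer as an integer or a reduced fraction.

11

1. [C1‖L1]  x_C1² + 12x_C1 − 253 = 0  ⇒  x_C1 = -23 or 11
2. [C1‖L2]  x_C1² − (109/2)x_C1 + 957/2 = 0  ⇒  x_C1 = 11 or 87/2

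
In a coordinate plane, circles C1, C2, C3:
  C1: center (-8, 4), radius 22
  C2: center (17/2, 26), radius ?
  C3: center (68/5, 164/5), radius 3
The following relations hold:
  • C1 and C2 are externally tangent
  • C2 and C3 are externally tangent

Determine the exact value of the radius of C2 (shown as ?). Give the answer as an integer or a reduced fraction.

1. [ext C1·C2]  r_C2² + 44r_C2 − 1089/4 = 0  ⇒  r_C2 = 11/2 (r>0 drops 1)
2. [ext C2·C3]  r_C2² + 6r_C2 − 253/4 = 0  ⇒  r_C2 = 11/2 (r>0 drops 1)

11/2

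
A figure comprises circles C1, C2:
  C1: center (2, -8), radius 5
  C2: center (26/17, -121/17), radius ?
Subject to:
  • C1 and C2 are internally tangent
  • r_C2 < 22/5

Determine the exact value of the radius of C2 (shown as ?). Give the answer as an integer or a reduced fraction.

1. [int C1,C2]  r_C2² − 10r_C2 + 24 = 0  ⇒  r_C2 = 4 or 6
2. given r_C2 < 22/5: keep 4

4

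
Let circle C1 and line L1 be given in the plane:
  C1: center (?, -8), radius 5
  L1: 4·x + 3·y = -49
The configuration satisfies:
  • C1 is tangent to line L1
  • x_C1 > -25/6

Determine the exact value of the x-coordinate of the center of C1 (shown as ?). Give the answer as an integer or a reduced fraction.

1. [C1‖L1]  x_C1² + (25/2)x_C1 = 0  ⇒  x_C1 = -25/2 or 0
2. given x_C1 > -25/6: keep 0

0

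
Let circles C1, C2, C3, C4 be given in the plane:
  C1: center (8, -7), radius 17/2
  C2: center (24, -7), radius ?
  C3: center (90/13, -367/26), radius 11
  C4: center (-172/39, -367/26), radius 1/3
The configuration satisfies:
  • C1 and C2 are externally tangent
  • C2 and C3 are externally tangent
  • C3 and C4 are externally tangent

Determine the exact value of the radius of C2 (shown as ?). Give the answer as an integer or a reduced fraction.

1. [ext C1·C2]  r_C2² + 17r_C2 − 735/4 = 0  ⇒  r_C2 = 15/2 (r>0 drops 1)
2. [ext C2·C3]  r_C2² + 22r_C2 − 885/4 = 0  ⇒  r_C2 = 15/2 (r>0 drops 1)

15/2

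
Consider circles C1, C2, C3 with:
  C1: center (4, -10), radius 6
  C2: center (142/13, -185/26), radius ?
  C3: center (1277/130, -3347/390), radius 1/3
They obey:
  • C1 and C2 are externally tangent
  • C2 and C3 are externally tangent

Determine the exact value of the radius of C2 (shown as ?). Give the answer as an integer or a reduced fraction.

1. [ext C1·C2]  r_C2² + 12r_C2 − 81/4 = 0  ⇒  r_C2 = 3/2 (r>0 drops 1)
2. [ext C2·C3]  r_C2² + (2/3)r_C2 − 13/4 = 0  ⇒  r_C2 = 3/2 (r>0 drops 1)

3/2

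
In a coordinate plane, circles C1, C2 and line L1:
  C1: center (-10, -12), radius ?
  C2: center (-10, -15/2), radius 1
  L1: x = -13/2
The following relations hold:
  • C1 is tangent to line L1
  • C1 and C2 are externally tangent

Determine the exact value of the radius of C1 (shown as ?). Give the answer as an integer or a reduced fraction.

7/2

1. [C1‖L1]  r_C1² − 49/4 = 0  ⇒  r_C1 = 7/2 (r>0 drops 1)
2. [ext C1·C2]  r_C1² + 2r_C1 − 77/4 = 0  ⇒  r_C1 = 7/2 (r>0 drops 1)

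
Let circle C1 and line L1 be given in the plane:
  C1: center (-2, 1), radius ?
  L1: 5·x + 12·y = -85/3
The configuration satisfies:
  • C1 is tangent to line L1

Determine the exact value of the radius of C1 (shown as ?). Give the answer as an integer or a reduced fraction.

7/3

1. [C1‖L1]  r_C1² − 49/9 = 0  ⇒  r_C1 = 7/3 (r>0 drops 1)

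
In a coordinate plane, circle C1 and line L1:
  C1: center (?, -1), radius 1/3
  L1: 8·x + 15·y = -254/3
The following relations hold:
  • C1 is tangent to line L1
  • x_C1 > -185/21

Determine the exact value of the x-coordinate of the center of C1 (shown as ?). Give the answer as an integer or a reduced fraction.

1. [C1‖L1]  x_C1² + (209/12)x_C1 + 226/3 = 0  ⇒  x_C1 = -113/12 or -8
2. given x_C1 > -185/21: keep -8

-8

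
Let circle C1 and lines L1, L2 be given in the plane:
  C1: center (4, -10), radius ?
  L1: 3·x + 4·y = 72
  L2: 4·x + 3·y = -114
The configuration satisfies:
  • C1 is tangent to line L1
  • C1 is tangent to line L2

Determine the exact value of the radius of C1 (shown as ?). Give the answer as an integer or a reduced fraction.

1. [C1‖L1]  r_C1² − 400 = 0  ⇒  r_C1 = 20 (r>0 drops 1)
2. [C1‖L2]  r_C1² − 400 = 0  ⇒  r_C1 = 20 (r>0 drops 1)

20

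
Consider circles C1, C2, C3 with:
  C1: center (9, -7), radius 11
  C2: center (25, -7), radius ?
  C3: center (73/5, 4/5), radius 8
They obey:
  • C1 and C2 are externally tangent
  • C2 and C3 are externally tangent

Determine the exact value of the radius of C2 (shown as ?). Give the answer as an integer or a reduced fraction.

1. [ext C1·C2]  r_C2² + 22r_C2 − 135 = 0  ⇒  r_C2 = 5 (r>0 drops 1)
2. [ext C2·C3]  r_C2² + 16r_C2 − 105 = 0  ⇒  r_C2 = 5 (r>0 drops 1)

5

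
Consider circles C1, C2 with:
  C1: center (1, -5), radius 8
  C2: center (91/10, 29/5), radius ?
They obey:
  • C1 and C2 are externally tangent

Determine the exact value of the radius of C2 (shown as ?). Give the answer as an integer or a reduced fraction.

1. [ext C1·C2]  r_C2² + 16r_C2 − 473/4 = 0  ⇒  r_C2 = 11/2 (r>0 drops 1)

11/2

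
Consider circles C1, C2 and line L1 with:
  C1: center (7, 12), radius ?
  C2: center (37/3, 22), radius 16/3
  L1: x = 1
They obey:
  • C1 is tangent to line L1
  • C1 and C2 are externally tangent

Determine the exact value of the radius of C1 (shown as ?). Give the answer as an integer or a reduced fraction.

1. [C1‖L1]  r_C1² − 36 = 0  ⇒  r_C1 = 6 (r>0 drops 1)
2. [ext C1·C2]  r_C1² + (32/3)r_C1 − 100 = 0  ⇒  r_C1 = 6 (r>0 drops 1)

6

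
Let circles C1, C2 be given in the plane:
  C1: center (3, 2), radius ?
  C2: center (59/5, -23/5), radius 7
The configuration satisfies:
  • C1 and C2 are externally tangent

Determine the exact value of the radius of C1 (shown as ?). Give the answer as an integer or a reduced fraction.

4

1. [ext C1·C2]  r_C1² + 14r_C1 − 72 = 0  ⇒  r_C1 = 4 (r>0 drops 1)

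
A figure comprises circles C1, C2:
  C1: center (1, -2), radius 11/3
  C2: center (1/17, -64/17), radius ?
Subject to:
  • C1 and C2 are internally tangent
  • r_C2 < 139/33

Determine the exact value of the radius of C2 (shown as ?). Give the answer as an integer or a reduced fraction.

5/3

1. [int C1,C2]  r_C2² − (22/3)r_C2 + 85/9 = 0  ⇒  r_C2 = 5/3 or 17/3
2. given r_C2 < 139/33: keep 5/3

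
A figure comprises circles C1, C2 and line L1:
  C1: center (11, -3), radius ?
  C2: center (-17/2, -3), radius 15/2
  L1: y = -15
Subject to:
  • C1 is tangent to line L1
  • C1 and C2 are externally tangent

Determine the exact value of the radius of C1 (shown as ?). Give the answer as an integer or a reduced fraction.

1. [C1‖L1]  r_C1² − 144 = 0  ⇒  r_C1 = 12 (r>0 drops 1)
2. [ext C1·C2]  r_C1² + 15r_C1 − 324 = 0  ⇒  r_C1 = 12 (r>0 drops 1)

12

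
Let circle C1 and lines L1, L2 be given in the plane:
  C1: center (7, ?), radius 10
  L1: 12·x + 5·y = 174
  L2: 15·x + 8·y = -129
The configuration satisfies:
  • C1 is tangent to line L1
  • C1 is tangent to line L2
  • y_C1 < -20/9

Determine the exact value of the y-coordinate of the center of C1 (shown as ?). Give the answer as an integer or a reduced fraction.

1. [C1‖L1]  y_C1² − 36y_C1 − 352 = 0  ⇒  y_C1 = -8 or 44
2. [C1‖L2]  y_C1² + (117/2)y_C1 + 404 = 0  ⇒  y_C1 = -101/2 or -8

-8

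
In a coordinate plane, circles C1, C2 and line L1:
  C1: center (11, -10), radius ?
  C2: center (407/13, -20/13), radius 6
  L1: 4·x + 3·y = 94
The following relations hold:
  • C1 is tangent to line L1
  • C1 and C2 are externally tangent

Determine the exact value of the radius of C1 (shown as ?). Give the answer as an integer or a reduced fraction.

1. [C1‖L1]  r_C1² − 256 = 0  ⇒  r_C1 = 16 (r>0 drops 1)
2. [ext C1·C2]  r_C1² + 12r_C1 − 448 = 0  ⇒  r_C1 = 16 (r>0 drops 1)

16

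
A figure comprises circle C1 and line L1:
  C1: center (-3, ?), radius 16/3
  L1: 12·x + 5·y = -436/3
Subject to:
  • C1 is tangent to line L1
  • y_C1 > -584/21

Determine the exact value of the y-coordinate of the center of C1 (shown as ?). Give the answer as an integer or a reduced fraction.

1. [C1‖L1]  y_C1² + (656/15)y_C1 + 4288/15 = 0  ⇒  y_C1 = -536/15 or -8
2. given y_C1 > -584/21: keep -8

-8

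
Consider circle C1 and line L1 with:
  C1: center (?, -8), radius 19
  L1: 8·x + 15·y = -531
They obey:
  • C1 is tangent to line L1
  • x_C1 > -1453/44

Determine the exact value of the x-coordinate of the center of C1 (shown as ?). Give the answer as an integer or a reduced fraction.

-11

1. [C1‖L1]  x_C1² + (411/4)x_C1 + 4037/4 = 0  ⇒  x_C1 = -367/4 or -11
2. given x_C1 > -1453/44: keep -11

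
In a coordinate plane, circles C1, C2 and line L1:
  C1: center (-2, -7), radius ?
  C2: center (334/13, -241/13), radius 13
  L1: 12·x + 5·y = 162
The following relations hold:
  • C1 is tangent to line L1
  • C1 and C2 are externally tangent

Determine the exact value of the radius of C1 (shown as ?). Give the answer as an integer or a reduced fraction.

1. [C1‖L1]  r_C1² − 289 = 0  ⇒  r_C1 = 17 (r>0 drops 1)
2. [ext C1·C2]  r_C1² + 26r_C1 − 731 = 0  ⇒  r_C1 = 17 (r>0 drops 1)

17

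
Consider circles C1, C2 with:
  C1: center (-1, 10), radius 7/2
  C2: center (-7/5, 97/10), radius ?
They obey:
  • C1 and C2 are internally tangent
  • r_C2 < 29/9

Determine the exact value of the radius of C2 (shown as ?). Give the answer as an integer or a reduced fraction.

1. [int C1,C2]  r_C2² − 7r_C2 + 12 = 0  ⇒  r_C2 = 3 or 4
2. given r_C2 < 29/9: keep 3

3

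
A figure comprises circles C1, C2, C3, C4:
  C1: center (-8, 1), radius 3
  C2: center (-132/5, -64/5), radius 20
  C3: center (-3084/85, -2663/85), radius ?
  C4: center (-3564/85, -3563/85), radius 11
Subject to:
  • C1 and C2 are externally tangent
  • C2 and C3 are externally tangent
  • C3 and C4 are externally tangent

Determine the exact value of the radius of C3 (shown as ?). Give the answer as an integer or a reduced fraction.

1

1. [ext C2·C3]  r_C3² + 40r_C3 − 41 = 0  ⇒  r_C3 = 1 (r>0 drops 1)
2. [ext C3·C4]  r_C3² + 22r_C3 − 23 = 0  ⇒  r_C3 = 1 (r>0 drops 1)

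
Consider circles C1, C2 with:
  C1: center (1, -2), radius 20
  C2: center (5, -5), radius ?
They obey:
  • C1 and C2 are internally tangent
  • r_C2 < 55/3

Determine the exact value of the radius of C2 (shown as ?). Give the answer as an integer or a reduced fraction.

15

1. [int C1,C2]  r_C2² − 40r_C2 + 375 = 0  ⇒  r_C2 = 15 or 25
2. given r_C2 < 55/3: keep 15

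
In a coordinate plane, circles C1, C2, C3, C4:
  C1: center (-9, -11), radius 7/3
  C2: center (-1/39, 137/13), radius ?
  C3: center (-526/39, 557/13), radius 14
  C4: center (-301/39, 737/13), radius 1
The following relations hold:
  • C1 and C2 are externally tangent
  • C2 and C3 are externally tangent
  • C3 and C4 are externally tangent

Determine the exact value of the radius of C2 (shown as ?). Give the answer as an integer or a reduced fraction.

1. [ext C1·C2]  r_C2² + (14/3)r_C2 − 539 = 0  ⇒  r_C2 = 21 (r>0 drops 1)
2. [ext C2·C3]  r_C2² + 28r_C2 − 1029 = 0  ⇒  r_C2 = 21 (r>0 drops 1)

21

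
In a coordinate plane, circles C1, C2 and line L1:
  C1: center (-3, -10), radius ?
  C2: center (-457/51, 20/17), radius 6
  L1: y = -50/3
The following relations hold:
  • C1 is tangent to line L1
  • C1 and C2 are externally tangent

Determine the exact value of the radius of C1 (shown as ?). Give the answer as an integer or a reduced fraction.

1. [C1‖L1]  r_C1² − 400/9 = 0  ⇒  r_C1 = 20/3 (r>0 drops 1)
2. [ext C1·C2]  r_C1² + 12r_C1 − 1120/9 = 0  ⇒  r_C1 = 20/3 (r>0 drops 1)

20/3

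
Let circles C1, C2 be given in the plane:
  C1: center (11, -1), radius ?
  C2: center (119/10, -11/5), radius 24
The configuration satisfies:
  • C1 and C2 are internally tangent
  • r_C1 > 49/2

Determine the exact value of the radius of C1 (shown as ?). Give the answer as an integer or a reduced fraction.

1. [int C1,C2]  r_C1² − 48r_C1 + 2295/4 = 0  ⇒  r_C1 = 45/2 or 51/2
2. given r_C1 > 49/2: keep 51/2

51/2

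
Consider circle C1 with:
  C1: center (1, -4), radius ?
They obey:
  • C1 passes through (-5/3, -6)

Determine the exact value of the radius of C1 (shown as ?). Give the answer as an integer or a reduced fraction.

1. [C1∋P]  r_C1² − 100/9 = 0  ⇒  r_C1 = 10/3 (r>0 drops 1)

10/3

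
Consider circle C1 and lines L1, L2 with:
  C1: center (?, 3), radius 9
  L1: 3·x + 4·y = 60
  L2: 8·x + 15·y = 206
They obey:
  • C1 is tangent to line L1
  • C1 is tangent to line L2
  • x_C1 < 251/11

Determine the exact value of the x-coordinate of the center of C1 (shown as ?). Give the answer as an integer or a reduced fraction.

1. [C1‖L1]  x_C1² − 32x_C1 + 31 = 0  ⇒  x_C1 = 1 or 31
2. [C1‖L2]  x_C1² − (161/4)x_C1 + 157/4 = 0  ⇒  x_C1 = 1 or 157/4

1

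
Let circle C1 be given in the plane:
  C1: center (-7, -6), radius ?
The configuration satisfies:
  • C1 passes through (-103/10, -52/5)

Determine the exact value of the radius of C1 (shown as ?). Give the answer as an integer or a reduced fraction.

1. [C1∋P]  r_C1² − 121/4 = 0  ⇒  r_C1 = 11/2 (r>0 drops 1)

11/2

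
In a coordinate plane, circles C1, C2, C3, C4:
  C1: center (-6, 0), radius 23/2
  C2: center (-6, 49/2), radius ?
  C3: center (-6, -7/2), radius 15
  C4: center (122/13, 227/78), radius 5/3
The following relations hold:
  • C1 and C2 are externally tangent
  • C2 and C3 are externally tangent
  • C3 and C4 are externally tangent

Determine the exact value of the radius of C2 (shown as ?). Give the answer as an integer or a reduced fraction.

13

1. [ext C1·C2]  r_C2² + 23r_C2 − 468 = 0  ⇒  r_C2 = 13 (r>0 drops 1)
2. [ext C2·C3]  r_C2² + 30r_C2 − 559 = 0  ⇒  r_C2 = 13 (r>0 drops 1)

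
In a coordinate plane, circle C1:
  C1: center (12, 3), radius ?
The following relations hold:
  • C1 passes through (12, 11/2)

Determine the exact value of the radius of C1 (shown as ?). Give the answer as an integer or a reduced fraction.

5/2

1. [C1∋P]  r_C1² − 25/4 = 0  ⇒  r_C1 = 5/2 (r>0 drops 1)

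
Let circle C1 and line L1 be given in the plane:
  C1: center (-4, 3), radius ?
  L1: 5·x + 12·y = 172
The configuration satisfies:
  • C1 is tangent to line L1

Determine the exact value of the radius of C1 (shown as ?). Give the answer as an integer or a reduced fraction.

1. [C1‖L1]  r_C1² − 144 = 0  ⇒  r_C1 = 12 (r>0 drops 1)

12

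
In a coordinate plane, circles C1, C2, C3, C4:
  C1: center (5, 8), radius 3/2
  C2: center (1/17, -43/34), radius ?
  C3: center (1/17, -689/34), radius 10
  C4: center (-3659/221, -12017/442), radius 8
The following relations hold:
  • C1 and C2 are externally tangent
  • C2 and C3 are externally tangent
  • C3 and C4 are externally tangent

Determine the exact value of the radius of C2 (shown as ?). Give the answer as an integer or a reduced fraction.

9

1. [ext C1·C2]  r_C2² + 3r_C2 − 108 = 0  ⇒  r_C2 = 9 (r>0 drops 1)
2. [ext C2·C3]  r_C2² + 20r_C2 − 261 = 0  ⇒  r_C2 = 9 (r>0 drops 1)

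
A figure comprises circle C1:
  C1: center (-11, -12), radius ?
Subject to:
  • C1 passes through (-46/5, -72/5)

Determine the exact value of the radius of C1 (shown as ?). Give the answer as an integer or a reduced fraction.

3

1. [C1∋P]  r_C1² − 9 = 0  ⇒  r_C1 = 3 (r>0 drops 1)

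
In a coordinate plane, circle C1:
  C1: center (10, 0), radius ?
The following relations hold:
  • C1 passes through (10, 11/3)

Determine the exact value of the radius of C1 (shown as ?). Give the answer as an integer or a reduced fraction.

11/3

1. [C1∋P]  r_C1² − 121/9 = 0  ⇒  r_C1 = 11/3 (r>0 drops 1)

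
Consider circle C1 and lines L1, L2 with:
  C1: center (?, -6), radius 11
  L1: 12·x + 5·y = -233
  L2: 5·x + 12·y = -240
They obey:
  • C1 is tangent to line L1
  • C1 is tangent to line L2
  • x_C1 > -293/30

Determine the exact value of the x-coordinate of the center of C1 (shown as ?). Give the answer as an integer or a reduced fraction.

1. [C1‖L1]  x_C1² + (203/6)x_C1 + 865/6 = 0  ⇒  x_C1 = -173/6 or -5
2. [C1‖L2]  x_C1² + (336/5)x_C1 + 311 = 0  ⇒  x_C1 = -311/5 or -5

-5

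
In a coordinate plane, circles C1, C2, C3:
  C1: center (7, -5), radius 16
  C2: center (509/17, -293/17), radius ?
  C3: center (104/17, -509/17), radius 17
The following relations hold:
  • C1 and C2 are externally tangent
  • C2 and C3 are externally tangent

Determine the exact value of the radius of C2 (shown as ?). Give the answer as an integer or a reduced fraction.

1. [ext C1·C2]  r_C2² + 32r_C2 − 420 = 0  ⇒  r_C2 = 10 (r>0 drops 1)
2. [ext C2·C3]  r_C2² + 34r_C2 − 440 = 0  ⇒  r_C2 = 10 (r>0 drops 1)

10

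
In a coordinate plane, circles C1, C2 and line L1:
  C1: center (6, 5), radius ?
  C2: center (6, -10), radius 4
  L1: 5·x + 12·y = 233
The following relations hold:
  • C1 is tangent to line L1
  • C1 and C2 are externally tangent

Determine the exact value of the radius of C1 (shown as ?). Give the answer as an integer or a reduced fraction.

11

1. [C1‖L1]  r_C1² − 121 = 0  ⇒  r_C1 = 11 (r>0 drops 1)
2. [ext C1·C2]  r_C1² + 8r_C1 − 209 = 0  ⇒  r_C1 = 11 (r>0 drops 1)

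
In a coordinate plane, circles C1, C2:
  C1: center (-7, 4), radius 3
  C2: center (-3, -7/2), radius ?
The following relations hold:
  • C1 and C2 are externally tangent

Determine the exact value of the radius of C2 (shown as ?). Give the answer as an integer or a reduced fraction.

11/2

1. [ext C1·C2]  r_C2² + 6r_C2 − 253/4 = 0  ⇒  r_C2 = 11/2 (r>0 drops 1)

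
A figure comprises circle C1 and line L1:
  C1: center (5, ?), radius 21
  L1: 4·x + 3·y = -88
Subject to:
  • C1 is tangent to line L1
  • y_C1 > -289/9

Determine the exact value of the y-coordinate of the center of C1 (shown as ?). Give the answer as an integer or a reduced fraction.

1. [C1‖L1]  y_C1² + 72y_C1 + 71 = 0  ⇒  y_C1 = -71 or -1
2. given y_C1 > -289/9: keep -1

-1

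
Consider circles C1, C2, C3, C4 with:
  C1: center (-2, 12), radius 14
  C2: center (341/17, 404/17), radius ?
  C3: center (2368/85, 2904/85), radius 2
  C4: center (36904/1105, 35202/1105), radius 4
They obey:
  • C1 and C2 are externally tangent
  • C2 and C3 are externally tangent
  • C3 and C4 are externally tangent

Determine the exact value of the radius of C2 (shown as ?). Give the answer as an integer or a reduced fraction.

11

1. [ext C1·C2]  r_C2² + 28r_C2 − 429 = 0  ⇒  r_C2 = 11 (r>0 drops 1)
2. [ext C2·C3]  r_C2² + 4r_C2 − 165 = 0  ⇒  r_C2 = 11 (r>0 drops 1)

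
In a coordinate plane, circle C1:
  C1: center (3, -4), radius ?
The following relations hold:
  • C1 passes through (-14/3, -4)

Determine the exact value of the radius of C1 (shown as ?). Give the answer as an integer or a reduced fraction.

23/3

1. [C1∋P]  r_C1² − 529/9 = 0  ⇒  r_C1 = 23/3 (r>0 drops 1)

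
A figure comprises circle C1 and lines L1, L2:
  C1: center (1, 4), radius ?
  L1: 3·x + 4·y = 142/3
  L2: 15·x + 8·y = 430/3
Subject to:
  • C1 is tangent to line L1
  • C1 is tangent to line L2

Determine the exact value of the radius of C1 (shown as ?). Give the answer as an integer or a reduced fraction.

1. [C1‖L1]  r_C1² − 289/9 = 0  ⇒  r_C1 = 17/3 (r>0 drops 1)
2. [C1‖L2]  r_C1² − 289/9 = 0  ⇒  r_C1 = 17/3 (r>0 drops 1)

17/3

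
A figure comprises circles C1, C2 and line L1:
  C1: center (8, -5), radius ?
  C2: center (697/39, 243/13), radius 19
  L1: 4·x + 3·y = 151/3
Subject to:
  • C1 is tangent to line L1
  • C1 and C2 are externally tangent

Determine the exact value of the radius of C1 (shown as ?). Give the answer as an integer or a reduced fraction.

20/3

1. [C1‖L1]  r_C1² − 400/9 = 0  ⇒  r_C1 = 20/3 (r>0 drops 1)
2. [ext C1·C2]  r_C1² + 38r_C1 − 2680/9 = 0  ⇒  r_C1 = 20/3 (r>0 drops 1)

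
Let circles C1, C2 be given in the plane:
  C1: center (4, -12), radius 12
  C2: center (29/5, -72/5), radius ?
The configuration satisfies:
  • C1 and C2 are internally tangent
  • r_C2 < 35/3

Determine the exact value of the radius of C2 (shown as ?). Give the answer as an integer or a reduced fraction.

9

1. [int C1,C2]  r_C2² − 24r_C2 + 135 = 0  ⇒  r_C2 = 9 or 15
2. given r_C2 < 35/3: keep 9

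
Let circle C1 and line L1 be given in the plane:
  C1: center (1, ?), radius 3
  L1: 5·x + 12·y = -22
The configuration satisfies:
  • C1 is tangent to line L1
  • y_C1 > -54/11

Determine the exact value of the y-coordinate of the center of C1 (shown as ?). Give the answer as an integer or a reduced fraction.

1

1. [C1‖L1]  y_C1² + (9/2)y_C1 − 11/2 = 0  ⇒  y_C1 = -11/2 or 1
2. given y_C1 > -54/11: keep 1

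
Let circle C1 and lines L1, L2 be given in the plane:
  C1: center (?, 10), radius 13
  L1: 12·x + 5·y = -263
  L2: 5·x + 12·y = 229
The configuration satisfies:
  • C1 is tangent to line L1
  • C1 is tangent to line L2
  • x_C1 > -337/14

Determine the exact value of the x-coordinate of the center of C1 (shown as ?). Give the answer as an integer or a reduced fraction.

1. [C1‖L1]  x_C1² + (313/6)x_C1 + 482 = 0  ⇒  x_C1 = -241/6 or -12
2. [C1‖L2]  x_C1² − (218/5)x_C1 − 3336/5 = 0  ⇒  x_C1 = -12 or 278/5

-12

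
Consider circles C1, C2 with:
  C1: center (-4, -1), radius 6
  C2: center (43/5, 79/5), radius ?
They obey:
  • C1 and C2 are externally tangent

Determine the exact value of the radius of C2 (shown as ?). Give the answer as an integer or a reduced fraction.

15

1. [ext C1·C2]  r_C2² + 12r_C2 − 405 = 0  ⇒  r_C2 = 15 (r>0 drops 1)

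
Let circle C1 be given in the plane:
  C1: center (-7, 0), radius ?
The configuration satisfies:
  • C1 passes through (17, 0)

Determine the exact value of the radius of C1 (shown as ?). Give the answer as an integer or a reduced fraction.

24

1. [C1∋P]  r_C1² − 576 = 0  ⇒  r_C1 = 24 (r>0 drops 1)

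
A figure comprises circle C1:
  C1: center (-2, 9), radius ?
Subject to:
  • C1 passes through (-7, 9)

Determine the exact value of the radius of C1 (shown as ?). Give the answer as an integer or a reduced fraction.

1. [C1∋P]  r_C1² − 25 = 0  ⇒  r_C1 = 5 (r>0 drops 1)

5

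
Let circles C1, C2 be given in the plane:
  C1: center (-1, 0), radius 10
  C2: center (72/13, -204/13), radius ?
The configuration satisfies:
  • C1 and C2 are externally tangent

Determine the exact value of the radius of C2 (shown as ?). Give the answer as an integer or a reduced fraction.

1. [ext C1·C2]  r_C2² + 20r_C2 − 189 = 0  ⇒  r_C2 = 7 (r>0 drops 1)

7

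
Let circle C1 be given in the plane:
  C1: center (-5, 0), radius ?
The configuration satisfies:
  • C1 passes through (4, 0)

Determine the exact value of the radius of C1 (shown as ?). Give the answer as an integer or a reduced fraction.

1. [C1∋P]  r_C1² − 81 = 0  ⇒  r_C1 = 9 (r>0 drops 1)

9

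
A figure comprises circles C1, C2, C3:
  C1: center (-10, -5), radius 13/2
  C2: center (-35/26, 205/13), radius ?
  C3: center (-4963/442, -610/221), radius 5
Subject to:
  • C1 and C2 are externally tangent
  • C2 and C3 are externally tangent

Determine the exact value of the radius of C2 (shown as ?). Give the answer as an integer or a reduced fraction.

16

1. [ext C1·C2]  r_C2² + 13r_C2 − 464 = 0  ⇒  r_C2 = 16 (r>0 drops 1)
2. [ext C2·C3]  r_C2² + 10r_C2 − 416 = 0  ⇒  r_C2 = 16 (r>0 drops 1)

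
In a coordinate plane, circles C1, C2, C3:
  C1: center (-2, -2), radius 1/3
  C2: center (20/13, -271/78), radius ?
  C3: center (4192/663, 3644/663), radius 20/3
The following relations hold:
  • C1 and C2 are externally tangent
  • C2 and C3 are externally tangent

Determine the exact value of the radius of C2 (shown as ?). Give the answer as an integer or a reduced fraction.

7/2

1. [ext C1·C2]  r_C2² + (2/3)r_C2 − 175/12 = 0  ⇒  r_C2 = 7/2 (r>0 drops 1)
2. [ext C2·C3]  r_C2² + (40/3)r_C2 − 707/12 = 0  ⇒  r_C2 = 7/2 (r>0 drops 1)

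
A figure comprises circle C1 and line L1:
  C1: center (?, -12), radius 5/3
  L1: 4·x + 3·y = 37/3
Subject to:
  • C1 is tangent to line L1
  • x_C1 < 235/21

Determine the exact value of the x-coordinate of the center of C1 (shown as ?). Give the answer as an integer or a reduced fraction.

10

1. [C1‖L1]  x_C1² − (145/6)x_C1 + 425/3 = 0  ⇒  x_C1 = 10 or 85/6
2. given x_C1 < 235/21: keep 10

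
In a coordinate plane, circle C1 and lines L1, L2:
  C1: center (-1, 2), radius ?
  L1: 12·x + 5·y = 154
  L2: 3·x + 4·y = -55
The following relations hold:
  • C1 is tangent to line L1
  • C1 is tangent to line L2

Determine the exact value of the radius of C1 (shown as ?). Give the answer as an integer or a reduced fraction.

1. [C1‖L1]  r_C1² − 144 = 0  ⇒  r_C1 = 12 (r>0 drops 1)
2. [C1‖L2]  r_C1² − 144 = 0  ⇒  r_C1 = 12 (r>0 drops 1)

12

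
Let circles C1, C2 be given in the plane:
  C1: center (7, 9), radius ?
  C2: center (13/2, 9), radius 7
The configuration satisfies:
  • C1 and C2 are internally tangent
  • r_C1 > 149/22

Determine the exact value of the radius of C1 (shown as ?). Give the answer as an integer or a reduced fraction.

15/2

1. [int C1,C2]  r_C1² − 14r_C1 + 195/4 = 0  ⇒  r_C1 = 13/2 or 15/2
2. given r_C1 > 149/22: keep 15/2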